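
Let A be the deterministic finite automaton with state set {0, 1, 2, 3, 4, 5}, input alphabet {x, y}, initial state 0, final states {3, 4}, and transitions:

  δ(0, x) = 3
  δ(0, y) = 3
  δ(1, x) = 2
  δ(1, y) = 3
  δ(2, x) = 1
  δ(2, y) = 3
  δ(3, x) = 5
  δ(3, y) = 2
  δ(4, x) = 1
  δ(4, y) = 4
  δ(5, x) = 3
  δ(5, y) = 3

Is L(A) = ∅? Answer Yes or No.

No

The string x is accepted: the run 0 → 3 ends in the accepting state 3.
Since at least one string is accepted, L(A) is not empty.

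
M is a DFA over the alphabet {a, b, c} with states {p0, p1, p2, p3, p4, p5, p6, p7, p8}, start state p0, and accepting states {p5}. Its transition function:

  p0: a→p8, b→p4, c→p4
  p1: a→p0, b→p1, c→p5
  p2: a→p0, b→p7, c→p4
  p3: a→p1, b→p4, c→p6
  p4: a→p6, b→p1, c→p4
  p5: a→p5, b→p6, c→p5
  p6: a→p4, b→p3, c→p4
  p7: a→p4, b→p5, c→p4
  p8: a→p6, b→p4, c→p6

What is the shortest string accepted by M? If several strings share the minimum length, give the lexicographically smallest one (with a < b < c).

A breadth-first search from p0 reaches an accepting state first via the path p0 → p4 → p1 → p5 on input bbc.
No string of length < 3 is accepted (BFS exhausts all shorter strings without reaching an accepting state), and bbc is the lexicographically least accepting string of length 3.

bbc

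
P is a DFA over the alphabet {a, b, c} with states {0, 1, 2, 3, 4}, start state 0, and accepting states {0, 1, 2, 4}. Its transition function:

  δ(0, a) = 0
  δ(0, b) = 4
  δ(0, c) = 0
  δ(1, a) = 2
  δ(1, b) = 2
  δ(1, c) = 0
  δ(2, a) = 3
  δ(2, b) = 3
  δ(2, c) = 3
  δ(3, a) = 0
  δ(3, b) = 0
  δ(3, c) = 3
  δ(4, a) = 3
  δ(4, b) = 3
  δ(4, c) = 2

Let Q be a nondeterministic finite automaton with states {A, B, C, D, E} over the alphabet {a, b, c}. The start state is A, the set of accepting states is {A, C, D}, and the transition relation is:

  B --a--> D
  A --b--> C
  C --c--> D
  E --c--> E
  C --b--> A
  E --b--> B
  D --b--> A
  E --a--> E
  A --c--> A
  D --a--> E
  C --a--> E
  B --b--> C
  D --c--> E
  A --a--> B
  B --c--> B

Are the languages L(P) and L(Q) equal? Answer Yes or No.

The string a is accepted by P but rejected by Q.
So L(P) ≠ L(Q).

No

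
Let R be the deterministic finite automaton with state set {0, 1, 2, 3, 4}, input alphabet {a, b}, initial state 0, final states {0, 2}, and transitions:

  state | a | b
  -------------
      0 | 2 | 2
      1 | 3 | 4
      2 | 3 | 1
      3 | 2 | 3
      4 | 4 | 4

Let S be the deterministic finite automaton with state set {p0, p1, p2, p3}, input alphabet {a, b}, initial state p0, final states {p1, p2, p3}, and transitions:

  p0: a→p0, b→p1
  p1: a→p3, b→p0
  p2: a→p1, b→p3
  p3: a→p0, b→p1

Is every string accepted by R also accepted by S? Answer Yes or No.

The empty string ε is in L(R) but not in L(S).
So L(R) ⊄ L(S).

No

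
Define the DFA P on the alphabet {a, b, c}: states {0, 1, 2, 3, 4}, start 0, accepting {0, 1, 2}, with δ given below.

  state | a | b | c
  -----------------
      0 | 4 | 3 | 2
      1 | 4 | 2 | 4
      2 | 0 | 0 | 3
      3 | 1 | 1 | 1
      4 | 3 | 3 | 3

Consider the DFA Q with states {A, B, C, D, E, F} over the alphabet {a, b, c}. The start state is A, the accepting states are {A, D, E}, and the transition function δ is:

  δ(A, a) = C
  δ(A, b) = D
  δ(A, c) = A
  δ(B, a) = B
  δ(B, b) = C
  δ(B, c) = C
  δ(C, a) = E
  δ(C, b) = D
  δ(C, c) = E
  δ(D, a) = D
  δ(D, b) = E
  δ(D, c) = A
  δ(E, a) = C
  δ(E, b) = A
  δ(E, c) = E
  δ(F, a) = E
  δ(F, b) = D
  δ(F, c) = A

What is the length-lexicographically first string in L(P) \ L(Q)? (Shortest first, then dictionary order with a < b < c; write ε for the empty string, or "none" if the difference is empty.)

ca

The string ca is accepted by P but not by Q.
No shorter string lies in the difference, and ca is the lexicographically first length-2 string in L(P) \ L(Q).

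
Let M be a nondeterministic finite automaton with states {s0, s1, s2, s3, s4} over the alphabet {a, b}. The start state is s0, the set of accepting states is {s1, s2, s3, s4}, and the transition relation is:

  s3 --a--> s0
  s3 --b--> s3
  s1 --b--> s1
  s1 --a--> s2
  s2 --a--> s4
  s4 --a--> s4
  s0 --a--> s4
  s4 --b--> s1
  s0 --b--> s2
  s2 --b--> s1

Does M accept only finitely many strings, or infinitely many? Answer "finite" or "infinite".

State s1 is reachable from the start and can reach an accepting state, and it lies on the cycle s1 → s1.
Traversing that cycle any number of times yields accepted strings of unbounded length, so the language is infinite.

infinite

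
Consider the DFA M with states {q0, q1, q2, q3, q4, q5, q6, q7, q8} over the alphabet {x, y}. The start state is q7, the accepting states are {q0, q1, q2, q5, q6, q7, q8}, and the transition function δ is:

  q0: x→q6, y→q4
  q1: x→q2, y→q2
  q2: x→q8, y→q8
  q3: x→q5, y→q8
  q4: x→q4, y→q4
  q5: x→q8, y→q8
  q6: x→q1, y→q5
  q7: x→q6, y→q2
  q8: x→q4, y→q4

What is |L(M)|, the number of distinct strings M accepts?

15

The useful subgraph on states {q1, q2, q5, q6, q7, q8} is acyclic, so L(M) is finite; the longest accepting path visits 5 useful states, giving maximum string length 4.
Counting accepting paths from q7 by length: 1 of length 0, 2 of length 1, 4 of length 2, 4 of length 3, 4 of length 4. Total 15.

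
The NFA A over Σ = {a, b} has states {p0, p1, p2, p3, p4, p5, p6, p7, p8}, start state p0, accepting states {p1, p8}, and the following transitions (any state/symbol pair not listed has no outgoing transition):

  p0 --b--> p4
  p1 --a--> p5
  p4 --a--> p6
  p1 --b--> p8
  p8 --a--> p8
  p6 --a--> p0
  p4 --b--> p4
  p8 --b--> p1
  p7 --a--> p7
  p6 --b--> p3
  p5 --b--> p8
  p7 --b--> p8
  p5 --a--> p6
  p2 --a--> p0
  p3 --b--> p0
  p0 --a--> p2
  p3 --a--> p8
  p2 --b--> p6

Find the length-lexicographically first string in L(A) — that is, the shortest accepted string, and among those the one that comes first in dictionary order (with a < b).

A breadth-first search from p0 reaches an accepting state first via the path p0 → p2 → p6 → p3 → p8 on input abba.
No string of length < 4 is accepted (BFS exhausts all shorter strings without reaching an accepting state), and abba is the lexicographically least accepting string of length 4.

abba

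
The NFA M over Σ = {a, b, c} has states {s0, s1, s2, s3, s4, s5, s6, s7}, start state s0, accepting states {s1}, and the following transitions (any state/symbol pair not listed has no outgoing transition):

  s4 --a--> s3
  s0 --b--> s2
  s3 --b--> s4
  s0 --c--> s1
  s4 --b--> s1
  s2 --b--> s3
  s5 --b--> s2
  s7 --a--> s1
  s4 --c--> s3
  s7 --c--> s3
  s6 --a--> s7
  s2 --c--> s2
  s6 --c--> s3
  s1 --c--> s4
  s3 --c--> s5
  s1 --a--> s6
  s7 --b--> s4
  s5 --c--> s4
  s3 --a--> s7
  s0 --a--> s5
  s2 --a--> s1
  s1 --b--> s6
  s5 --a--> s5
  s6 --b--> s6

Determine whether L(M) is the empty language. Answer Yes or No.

The string c is accepted: the run s0 → s1 ends in the accepting state s1.
Since at least one string is accepted, L(M) is not empty.

No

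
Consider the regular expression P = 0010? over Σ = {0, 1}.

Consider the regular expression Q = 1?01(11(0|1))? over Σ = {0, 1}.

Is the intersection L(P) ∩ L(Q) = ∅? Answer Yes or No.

Yes

Converting the expression P to a DFA (subset construction, then merging equivalent states) gives the minimal DFA with states {p0, p1, p2, p3, p4, p5}, start state p0, accepting states {p4, p5} and transitions p0: 0→p1, 1→p2; p1: 0→p3, 1→p2; p2: 0→p2, 1→p2; p3: 0→p2, 1→p4; p4: 0→p5, 1→p2; p5: 0→p2, 1→p2.
Converting the expression Q to a DFA (subset construction, then merging equivalent states) gives the minimal DFA with states {q0, q1, q2, q3, q4, q5, q6, q7}, start state q0, accepting states {q4, q7} and transitions q0: 0→q1, 1→q2; q1: 0→q3, 1→q4; q2: 0→q1, 1→q3; q3: 0→q3, 1→q3; q4: 0→q3, 1→q5; q5: 0→q3, 1→q6; q6: 0→q7, 1→q7; q7: 0→q3, 1→q3.
Exploring the product automaton P × Q from the start pair (p0, q0), following both machines on each input symbol, reaches 12 state pairs: (p0, q0), (p1, q1), (p2, q2), (p3, q3), (p2, q4), (p2, q1), (p2, q3), (p4, q3), (p2, q5), (p5, q3), (p2, q6), (p2, q7).
P accepts in {p4, p5} and Q accepts in {q4, q7}; no reachable pair has both components accepting, so no string drives both machines to acceptance simultaneously and L(P) ∩ L(Q) = ∅.
So no string is accepted by both, and the intersection is empty.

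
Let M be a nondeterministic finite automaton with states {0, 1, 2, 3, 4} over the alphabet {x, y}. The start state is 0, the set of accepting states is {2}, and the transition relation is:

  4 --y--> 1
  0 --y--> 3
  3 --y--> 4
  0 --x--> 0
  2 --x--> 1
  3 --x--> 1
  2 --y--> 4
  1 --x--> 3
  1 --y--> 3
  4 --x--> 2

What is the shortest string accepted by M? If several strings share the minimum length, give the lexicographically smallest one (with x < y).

A breadth-first search from 0 reaches an accepting state first via the path 0 → 3 → 4 → 2 on input yyx.
No string of length < 3 is accepted (BFS exhausts all shorter strings without reaching an accepting state), and yyx is the lexicographically least accepting string of length 3.

yyx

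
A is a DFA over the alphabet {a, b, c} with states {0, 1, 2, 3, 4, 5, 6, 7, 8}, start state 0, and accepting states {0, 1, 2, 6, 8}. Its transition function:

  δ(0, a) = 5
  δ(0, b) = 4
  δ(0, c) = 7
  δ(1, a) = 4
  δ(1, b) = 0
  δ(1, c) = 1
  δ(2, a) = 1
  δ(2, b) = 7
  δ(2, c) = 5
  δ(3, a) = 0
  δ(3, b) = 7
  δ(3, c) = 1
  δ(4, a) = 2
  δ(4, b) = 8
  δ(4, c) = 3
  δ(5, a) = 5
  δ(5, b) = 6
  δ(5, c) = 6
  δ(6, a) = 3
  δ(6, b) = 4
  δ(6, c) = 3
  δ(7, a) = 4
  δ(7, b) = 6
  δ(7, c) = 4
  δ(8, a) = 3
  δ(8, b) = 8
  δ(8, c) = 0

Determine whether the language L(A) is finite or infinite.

infinite

State 8 is reachable from the start and can reach an accepting state, and it lies on the cycle 8 → 8.
Traversing that cycle any number of times yields accepted strings of unbounded length, so the language is infinite.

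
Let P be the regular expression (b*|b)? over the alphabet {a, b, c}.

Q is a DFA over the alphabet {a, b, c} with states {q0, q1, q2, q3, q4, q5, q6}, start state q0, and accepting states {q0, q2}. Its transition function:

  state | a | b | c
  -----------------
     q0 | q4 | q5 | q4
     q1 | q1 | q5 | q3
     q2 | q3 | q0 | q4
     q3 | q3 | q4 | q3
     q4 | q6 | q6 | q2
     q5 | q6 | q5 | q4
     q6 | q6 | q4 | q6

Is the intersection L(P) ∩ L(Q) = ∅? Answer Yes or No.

The empty string ε is accepted by both P and Q.
Hence L(P) ∩ L(Q) ≠ ∅.

No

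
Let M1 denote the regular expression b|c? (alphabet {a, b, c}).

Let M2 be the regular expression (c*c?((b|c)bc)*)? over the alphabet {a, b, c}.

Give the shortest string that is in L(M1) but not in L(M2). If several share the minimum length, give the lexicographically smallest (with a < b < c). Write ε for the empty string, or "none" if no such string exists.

b

The string b is accepted by M1 but not by M2.
No shorter string lies in the difference, and b is the lexicographically first length-1 string in L(M1) \ L(M2).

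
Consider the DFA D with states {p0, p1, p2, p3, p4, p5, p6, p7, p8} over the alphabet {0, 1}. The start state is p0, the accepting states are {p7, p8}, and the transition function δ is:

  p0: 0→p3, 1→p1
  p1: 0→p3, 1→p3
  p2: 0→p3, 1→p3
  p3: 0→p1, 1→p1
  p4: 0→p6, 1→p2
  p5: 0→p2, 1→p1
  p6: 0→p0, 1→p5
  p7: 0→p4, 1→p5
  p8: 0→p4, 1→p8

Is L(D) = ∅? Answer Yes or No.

Yes

The states reachable from the start state are {p0, p1, p3}.
None of the accepting states {p7, p8} is reachable, so no string is accepted and L(D) = ∅.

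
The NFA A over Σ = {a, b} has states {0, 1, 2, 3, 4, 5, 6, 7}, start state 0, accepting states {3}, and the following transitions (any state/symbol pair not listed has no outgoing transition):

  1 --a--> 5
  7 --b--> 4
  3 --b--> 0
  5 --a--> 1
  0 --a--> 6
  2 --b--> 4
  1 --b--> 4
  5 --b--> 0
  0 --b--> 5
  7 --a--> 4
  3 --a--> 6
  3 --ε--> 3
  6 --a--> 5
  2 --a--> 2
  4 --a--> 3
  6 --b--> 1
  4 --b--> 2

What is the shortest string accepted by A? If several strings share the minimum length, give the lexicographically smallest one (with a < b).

abba

A breadth-first search from 0 reaches an accepting state first via the path 0 → 6 → 1 → 4 → 3 on input abba.
No string of length < 4 is accepted (BFS exhausts all shorter strings without reaching an accepting state), and abba is the lexicographically least accepting string of length 4.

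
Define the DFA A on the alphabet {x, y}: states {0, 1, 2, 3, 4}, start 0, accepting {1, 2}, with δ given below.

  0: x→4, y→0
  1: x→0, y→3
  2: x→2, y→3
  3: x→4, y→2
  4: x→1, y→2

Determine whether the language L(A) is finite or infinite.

State 0 is reachable from the start and can reach an accepting state, and it lies on the cycle 0 → 0.
Traversing that cycle any number of times yields accepted strings of unbounded length, so the language is infinite.

infinite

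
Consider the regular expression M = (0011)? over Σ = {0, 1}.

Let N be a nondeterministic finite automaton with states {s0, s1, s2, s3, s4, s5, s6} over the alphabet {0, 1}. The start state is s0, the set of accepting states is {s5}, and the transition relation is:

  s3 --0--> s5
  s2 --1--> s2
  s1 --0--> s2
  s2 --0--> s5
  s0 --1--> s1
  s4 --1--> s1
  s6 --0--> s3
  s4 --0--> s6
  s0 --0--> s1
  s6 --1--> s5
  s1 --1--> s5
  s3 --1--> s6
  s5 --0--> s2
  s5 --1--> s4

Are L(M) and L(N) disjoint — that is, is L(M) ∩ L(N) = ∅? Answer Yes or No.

Yes

Converting the expression M to a DFA (subset construction, then merging equivalent states) gives the minimal DFA with states {m0, m1, m2, m3, m4, m5}, start state m0, accepting states {m0, m5} and transitions m0: 0→m1, 1→m2; m1: 0→m3, 1→m2; m2: 0→m2, 1→m2; m3: 0→m2, 1→m4; m4: 0→m2, 1→m5; m5: 0→m2, 1→m2.
Exploring the product automaton M × N from the start pair (m0, s0), following both machines on each input symbol, reaches 11 state pairs: (m0, s0), (m1, s1), (m2, s1), (m3, s2), (m2, s5), (m2, s2), (m4, s2), (m2, s4), (m5, s2), (m2, s6), (m2, s3).
M accepts in {m0, m5} and N accepts in {s5}; no reachable pair has both components accepting, so no string drives both machines to acceptance simultaneously and L(M) ∩ L(N) = ∅.
So no string is accepted by both, and the intersection is empty.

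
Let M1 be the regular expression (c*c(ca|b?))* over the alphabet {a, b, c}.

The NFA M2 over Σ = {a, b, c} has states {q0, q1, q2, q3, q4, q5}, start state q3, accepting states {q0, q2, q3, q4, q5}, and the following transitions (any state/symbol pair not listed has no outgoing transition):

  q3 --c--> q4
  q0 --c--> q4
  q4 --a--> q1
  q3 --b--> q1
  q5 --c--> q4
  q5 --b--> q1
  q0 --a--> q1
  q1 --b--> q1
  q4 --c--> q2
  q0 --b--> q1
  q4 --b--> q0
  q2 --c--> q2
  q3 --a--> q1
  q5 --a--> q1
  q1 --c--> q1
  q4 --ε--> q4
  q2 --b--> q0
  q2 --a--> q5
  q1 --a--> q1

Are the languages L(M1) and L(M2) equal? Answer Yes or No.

Converting the expression M1 to a DFA (subset construction, then merging equivalent states) gives the minimal DFA with states {r0, r1, r2, r3}, start state r0, accepting states {r0, r2, r3} and transitions r0: a→r1, b→r1, c→r2; r1: a→r1, b→r1, c→r1; r2: a→r1, b→r0, c→r3; r3: a→r0, b→r0, c→r3.
Exploring the product automaton M1 × M2 from the start pair (r0, q3), following both machines on each input symbol, reaches 6 state pairs: (r0, q3), (r1, q1), (r2, q4), (r0, q0), (r3, q2), (r0, q5).
M1 accepts in {r0, r2, r3} and M2 accepts in {q0, q2, q3, q4, q5}. In every reachable pair the two components are either both accepting — (r0, q3), (r2, q4), (r0, q0), (r3, q2), (r0, q5) — or both non-accepting, so no string is accepted by exactly one of the machines: L(M1) \ L(M2) and L(M2) \ L(M1) are both empty.
Hence every string is accepted by M1 iff it is accepted by M2, and the two languages coincide.

Yes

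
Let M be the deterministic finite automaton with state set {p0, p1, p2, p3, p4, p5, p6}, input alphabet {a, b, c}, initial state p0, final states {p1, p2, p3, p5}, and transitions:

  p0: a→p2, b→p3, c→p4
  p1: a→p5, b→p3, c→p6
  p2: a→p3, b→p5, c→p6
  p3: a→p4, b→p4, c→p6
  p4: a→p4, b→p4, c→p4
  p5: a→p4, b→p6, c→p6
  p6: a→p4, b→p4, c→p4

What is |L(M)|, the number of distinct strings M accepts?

The useful subgraph on states {p0, p2, p3, p5} is acyclic, so L(M) is finite; the longest accepting path visits 3 useful states, giving maximum string length 2.
Counting accepting paths from p0 by length: 2 of length 1, 2 of length 2. Total 4.

4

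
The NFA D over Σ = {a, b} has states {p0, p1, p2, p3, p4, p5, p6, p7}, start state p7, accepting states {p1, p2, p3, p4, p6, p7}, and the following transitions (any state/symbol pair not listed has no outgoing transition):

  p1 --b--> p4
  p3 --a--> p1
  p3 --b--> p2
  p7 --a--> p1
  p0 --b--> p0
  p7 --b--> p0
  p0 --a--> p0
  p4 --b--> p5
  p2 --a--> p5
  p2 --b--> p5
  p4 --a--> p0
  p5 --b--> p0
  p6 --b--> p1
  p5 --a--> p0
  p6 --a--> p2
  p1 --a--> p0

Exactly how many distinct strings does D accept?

The useful subgraph on states {p1, p4, p7} is acyclic, so L(D) is finite; the longest accepting path visits 3 useful states, giving maximum string length 2.
Counting accepting paths from p7 by length: 1 of length 0, 1 of length 1, 1 of length 2. Total 3.

3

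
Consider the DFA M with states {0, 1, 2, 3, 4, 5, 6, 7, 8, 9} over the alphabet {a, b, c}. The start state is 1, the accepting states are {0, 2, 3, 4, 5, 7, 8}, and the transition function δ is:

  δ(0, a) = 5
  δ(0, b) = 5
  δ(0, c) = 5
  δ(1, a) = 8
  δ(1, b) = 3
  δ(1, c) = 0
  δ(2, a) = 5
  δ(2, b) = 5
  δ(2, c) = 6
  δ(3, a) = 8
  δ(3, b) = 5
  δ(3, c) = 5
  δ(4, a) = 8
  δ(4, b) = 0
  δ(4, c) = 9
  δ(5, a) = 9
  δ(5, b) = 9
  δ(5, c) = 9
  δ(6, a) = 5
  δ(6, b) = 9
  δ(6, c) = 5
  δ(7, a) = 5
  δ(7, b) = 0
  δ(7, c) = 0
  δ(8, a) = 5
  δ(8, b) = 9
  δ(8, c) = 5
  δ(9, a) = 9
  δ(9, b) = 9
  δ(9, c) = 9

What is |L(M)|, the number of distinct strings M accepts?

13

The useful subgraph on states {0, 1, 3, 5, 8} is acyclic, so L(M) is finite; the longest accepting path visits 4 useful states, giving maximum string length 3.
Counting accepting paths from 1 by length: 3 of length 1, 8 of length 2, 2 of length 3. Total 13.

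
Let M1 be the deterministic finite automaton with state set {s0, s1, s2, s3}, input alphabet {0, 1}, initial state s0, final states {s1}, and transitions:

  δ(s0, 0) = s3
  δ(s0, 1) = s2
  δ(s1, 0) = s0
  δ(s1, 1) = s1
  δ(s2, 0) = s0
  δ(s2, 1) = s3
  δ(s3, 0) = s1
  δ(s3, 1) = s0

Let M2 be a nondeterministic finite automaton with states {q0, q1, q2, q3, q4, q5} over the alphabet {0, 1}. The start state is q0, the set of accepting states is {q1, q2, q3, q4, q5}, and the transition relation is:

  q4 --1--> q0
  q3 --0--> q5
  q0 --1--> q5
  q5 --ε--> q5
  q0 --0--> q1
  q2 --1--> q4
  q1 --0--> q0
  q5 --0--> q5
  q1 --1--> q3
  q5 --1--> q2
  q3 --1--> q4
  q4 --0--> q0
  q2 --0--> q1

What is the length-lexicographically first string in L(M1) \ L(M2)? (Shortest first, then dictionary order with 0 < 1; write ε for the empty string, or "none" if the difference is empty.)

The string 00 is accepted by M1 but not by M2.
No shorter string lies in the difference, and 00 is the lexicographically first length-2 string in L(M1) \ L(M2).

00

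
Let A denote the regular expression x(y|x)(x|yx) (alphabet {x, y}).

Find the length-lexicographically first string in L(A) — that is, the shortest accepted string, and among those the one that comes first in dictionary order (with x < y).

xxx

By inspection of the expression, no string of length less than 3 matches, and xxx is the lexicographically first match of length 3.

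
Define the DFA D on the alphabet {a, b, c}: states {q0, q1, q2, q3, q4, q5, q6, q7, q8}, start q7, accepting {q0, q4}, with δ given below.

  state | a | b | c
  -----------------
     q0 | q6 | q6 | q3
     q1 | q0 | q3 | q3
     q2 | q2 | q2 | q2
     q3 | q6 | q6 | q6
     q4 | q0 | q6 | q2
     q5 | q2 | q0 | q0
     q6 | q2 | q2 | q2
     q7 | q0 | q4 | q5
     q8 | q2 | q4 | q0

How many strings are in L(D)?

5

The useful subgraph on states {q0, q4, q5, q7} is acyclic, so L(D) is finite; the longest accepting path visits 3 useful states, giving maximum string length 2.
Counting accepting paths from q7 by length: 2 of length 1, 3 of length 2. Total 5.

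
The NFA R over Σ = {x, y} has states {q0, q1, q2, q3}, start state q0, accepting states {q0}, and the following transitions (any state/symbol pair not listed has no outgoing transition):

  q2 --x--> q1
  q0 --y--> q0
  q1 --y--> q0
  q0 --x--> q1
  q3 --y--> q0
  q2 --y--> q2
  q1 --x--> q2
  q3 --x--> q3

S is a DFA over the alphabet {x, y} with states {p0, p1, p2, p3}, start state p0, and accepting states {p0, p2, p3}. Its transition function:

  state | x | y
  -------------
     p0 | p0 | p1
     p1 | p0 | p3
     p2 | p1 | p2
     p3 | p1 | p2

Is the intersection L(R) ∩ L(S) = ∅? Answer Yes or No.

The empty string ε is accepted by both R and S.
Hence L(R) ∩ L(S) ≠ ∅.

No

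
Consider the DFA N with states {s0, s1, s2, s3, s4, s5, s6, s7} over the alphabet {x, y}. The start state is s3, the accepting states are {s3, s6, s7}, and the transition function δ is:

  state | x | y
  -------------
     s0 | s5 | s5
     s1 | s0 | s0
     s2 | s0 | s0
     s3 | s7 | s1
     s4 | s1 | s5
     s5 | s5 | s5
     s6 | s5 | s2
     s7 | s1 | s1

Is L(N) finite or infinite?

finite

The useful states (reachable from s3 and able to reach an accepting state) are {s3, s7}.
Restricted to these states the transition graph has no cycle, so every accepting path has bounded length and L is finite.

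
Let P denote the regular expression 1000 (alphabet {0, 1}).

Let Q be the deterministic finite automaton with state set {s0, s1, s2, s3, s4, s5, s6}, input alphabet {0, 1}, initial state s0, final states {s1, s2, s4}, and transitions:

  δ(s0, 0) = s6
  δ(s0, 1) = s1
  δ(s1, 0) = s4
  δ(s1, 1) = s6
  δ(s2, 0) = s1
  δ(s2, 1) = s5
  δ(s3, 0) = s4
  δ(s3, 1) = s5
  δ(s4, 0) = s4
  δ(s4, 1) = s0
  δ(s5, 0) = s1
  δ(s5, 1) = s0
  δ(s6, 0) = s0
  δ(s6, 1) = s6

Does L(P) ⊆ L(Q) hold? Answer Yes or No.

Yes

Converting the expression P to a DFA (subset construction, then merging equivalent states) gives the minimal DFA with states {p0, p1, p2, p3, p4, p5}, start state p0, accepting states {p5} and transitions p0: 0→p1, 1→p2; p1: 0→p1, 1→p1; p2: 0→p3, 1→p1; p3: 0→p4, 1→p1; p4: 0→p5, 1→p1; p5: 0→p1, 1→p1.
Exploring the product automaton P × Q from the start pair (p0, s0), following both machines on each input symbol, reaches 9 state pairs: (p0, s0), (p1, s6), (p2, s1), (p1, s0), (p3, s4), (p1, s1), (p4, s4), (p1, s4), (p5, s4).
P accepts in {p5} and Q accepts in {s1, s2, s4}. The reachable pairs whose P-component is accepting are (p5, s4); in each of them the Q-component is accepting too, so the product for L(P) \ L(Q) (P-component accepting, Q-component rejecting) has no reachable accepting pair and the difference is empty.
Hence every string in L(P) is also in L(Q).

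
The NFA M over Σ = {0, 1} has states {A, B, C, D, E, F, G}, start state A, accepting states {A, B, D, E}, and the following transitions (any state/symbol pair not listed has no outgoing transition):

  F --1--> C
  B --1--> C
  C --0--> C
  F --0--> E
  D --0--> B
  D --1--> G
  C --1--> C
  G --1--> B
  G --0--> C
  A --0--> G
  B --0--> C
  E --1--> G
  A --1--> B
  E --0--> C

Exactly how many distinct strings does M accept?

3

The useful subgraph on states {A, B, G} is acyclic, so L(M) is finite; the longest accepting path visits 3 useful states, giving maximum string length 2.
Counting accepting paths from A by length: 1 of length 0, 1 of length 1, 1 of length 2. Total 3.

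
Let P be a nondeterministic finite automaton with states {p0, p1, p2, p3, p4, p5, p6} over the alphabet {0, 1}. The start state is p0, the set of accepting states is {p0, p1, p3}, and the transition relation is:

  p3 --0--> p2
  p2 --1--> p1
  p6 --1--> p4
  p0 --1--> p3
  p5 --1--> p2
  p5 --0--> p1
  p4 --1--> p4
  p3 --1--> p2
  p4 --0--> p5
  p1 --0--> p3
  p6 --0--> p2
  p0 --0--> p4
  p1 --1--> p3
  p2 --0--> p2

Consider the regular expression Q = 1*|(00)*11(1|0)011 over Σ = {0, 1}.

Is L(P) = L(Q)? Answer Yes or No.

The string 000 is accepted by P but rejected by Q.
So L(P) ≠ L(Q).

No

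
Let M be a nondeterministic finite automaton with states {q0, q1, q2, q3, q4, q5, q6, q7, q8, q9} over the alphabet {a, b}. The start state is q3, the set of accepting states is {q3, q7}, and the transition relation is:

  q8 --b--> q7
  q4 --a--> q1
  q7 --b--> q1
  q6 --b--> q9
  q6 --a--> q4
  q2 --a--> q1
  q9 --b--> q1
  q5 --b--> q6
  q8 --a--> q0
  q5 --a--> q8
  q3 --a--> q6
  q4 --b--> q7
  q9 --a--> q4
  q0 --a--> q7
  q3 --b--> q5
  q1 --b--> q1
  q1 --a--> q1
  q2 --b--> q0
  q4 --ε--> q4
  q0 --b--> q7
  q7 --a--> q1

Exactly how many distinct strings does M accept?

8

The useful subgraph on states {q0, q3, q4, q5, q6, q7, q8, q9} is acyclic, so L(M) is finite; the longest accepting path visits 6 useful states, giving maximum string length 5.
Counting accepting paths from q3 by length: 1 of length 0, 2 of length 3, 4 of length 4, 1 of length 5. Total 8.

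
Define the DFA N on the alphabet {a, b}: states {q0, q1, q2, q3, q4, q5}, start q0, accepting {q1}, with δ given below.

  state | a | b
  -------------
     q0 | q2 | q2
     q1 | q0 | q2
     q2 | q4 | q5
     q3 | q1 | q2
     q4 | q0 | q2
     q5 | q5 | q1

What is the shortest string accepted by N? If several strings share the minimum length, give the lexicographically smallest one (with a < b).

A breadth-first search from q0 reaches an accepting state first via the path q0 → q2 → q5 → q1 on input abb.
No string of length < 3 is accepted (BFS exhausts all shorter strings without reaching an accepting state), and abb is the lexicographically least accepting string of length 3.

abb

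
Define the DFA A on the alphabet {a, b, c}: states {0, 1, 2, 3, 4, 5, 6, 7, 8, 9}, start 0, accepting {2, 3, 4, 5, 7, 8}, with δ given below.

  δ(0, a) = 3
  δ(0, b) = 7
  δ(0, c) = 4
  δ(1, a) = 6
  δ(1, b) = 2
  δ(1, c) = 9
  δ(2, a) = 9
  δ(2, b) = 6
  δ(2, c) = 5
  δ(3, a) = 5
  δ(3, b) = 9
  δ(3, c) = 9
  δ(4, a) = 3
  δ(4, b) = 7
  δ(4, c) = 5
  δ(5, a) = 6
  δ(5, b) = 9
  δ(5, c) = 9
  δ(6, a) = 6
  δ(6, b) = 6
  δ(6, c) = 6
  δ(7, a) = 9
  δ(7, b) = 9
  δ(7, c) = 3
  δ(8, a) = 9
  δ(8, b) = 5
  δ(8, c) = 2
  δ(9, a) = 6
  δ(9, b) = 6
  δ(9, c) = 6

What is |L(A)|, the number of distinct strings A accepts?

The useful subgraph on states {0, 3, 4, 5, 7} is acyclic, so L(A) is finite; the longest accepting path visits 5 useful states, giving maximum string length 4.
Counting accepting paths from 0 by length: 3 of length 1, 5 of length 2, 3 of length 3, 1 of length 4. Total 12.

12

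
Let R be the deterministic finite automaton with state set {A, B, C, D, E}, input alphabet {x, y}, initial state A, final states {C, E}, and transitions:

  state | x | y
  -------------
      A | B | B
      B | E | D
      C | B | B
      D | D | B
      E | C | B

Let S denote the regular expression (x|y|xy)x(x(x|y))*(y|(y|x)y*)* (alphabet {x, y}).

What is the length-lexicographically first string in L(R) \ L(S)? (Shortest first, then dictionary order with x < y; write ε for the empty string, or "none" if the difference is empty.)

xyyx

The string xyyx is accepted by R but not by S.
No shorter string lies in the difference, and xyyx is the lexicographically first length-4 string in L(R) \ L(S).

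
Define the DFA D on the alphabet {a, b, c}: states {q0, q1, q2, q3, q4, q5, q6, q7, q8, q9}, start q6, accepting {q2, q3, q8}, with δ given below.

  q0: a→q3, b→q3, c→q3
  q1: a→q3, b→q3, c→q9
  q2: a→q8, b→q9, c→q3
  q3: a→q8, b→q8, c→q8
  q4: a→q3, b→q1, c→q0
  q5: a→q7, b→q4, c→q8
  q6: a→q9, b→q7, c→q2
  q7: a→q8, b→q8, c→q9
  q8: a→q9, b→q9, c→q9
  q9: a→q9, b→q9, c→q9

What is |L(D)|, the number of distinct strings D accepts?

The useful subgraph on states {q2, q3, q6, q7, q8} is acyclic, so L(D) is finite; the longest accepting path visits 4 useful states, giving maximum string length 3.
Counting accepting paths from q6 by length: 1 of length 1, 4 of length 2, 3 of length 3. Total 8.

8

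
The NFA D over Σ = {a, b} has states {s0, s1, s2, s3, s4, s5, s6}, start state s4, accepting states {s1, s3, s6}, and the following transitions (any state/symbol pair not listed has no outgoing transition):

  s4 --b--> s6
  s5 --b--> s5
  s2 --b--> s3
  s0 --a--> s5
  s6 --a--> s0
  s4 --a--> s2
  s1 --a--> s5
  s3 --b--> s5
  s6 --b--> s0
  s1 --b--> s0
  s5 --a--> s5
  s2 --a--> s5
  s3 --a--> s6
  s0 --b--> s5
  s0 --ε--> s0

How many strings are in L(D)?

3

The useful subgraph on states {s2, s3, s4, s6} is acyclic, so L(D) is finite; the longest accepting path visits 4 useful states, giving maximum string length 3.
Counting accepting paths from s4 by length: 1 of length 1, 1 of length 2, 1 of length 3. Total 3.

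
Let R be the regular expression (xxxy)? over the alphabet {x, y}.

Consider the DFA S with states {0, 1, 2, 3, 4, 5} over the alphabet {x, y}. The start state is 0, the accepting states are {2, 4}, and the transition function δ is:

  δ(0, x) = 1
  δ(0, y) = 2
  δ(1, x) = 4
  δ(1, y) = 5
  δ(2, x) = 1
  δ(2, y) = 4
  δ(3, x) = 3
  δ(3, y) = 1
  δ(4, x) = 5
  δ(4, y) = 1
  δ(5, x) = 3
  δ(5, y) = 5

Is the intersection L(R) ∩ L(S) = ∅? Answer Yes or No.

Converting the expression R to a DFA (subset construction, then merging equivalent states) gives the minimal DFA with states {r0, r1, r2, r3, r4, r5}, start state r0, accepting states {r0, r5} and transitions r0: x→r1, y→r2; r1: x→r3, y→r2; r2: x→r2, y→r2; r3: x→r4, y→r2; r4: x→r2, y→r5; r5: x→r2, y→r2.
Exploring the product automaton R × S from the start pair (r0, 0), following both machines on each input symbol, reaches 10 state pairs: (r0, 0), (r1, 1), (r2, 2), (r3, 4), (r2, 5), (r2, 1), (r2, 4), (r4, 5), (r2, 3), (r5, 5).
R accepts in {r0, r5} and S accepts in {2, 4}; no reachable pair has both components accepting, so no string drives both machines to acceptance simultaneously and L(R) ∩ L(S) = ∅.
So no string is accepted by both, and the intersection is empty.

Yes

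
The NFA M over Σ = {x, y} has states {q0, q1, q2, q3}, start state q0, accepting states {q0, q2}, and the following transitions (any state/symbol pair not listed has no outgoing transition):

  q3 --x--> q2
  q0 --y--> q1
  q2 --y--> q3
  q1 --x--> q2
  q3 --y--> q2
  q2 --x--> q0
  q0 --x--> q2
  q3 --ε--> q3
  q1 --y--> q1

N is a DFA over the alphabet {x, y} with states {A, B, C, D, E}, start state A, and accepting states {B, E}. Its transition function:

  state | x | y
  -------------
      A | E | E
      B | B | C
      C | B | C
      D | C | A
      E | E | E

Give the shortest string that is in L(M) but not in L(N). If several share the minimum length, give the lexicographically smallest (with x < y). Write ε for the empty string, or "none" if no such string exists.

ε

The empty string ε is accepted by M but not by N.
Since ε is the unique shortest string, it is the required witness.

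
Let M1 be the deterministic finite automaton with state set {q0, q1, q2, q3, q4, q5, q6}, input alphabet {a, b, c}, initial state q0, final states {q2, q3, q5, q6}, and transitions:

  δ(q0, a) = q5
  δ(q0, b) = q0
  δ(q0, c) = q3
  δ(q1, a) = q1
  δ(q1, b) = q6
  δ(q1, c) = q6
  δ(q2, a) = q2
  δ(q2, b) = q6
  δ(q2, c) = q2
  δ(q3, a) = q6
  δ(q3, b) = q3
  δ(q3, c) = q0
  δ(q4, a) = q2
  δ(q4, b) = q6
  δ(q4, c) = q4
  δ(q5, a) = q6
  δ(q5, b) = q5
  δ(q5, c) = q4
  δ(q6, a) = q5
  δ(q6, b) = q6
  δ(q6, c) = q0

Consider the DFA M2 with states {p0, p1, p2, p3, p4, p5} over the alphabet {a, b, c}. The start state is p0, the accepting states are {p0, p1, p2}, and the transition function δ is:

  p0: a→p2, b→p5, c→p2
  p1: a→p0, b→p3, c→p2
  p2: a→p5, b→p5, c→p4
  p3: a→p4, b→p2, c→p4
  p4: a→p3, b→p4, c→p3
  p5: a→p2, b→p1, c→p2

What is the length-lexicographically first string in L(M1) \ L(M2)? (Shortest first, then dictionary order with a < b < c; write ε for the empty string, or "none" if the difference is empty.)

aa

The string aa is accepted by M1 but not by M2.
No shorter string lies in the difference, and aa is the lexicographically first length-2 string in L(M1) \ L(M2).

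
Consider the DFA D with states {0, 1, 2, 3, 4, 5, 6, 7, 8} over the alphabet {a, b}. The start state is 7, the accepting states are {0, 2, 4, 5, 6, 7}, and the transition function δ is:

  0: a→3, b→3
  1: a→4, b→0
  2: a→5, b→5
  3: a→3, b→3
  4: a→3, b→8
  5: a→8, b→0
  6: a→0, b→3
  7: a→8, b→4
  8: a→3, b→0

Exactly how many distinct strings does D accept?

The useful subgraph on states {0, 4, 7, 8} is acyclic, so L(D) is finite; the longest accepting path visits 4 useful states, giving maximum string length 3.
Counting accepting paths from 7 by length: 1 of length 0, 1 of length 1, 1 of length 2, 1 of length 3. Total 4.

4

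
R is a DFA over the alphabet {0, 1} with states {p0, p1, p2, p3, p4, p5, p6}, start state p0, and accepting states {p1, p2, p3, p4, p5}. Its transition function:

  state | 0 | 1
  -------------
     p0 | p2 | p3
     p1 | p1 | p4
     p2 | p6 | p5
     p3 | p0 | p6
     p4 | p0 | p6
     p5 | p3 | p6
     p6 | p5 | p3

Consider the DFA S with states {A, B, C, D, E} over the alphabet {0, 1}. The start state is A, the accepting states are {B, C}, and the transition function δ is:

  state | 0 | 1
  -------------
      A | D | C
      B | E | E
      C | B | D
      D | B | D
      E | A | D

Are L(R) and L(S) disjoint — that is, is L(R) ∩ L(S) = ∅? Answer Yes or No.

No

The string 1 is accepted by both R and S.
Hence L(R) ∩ L(S) ≠ ∅.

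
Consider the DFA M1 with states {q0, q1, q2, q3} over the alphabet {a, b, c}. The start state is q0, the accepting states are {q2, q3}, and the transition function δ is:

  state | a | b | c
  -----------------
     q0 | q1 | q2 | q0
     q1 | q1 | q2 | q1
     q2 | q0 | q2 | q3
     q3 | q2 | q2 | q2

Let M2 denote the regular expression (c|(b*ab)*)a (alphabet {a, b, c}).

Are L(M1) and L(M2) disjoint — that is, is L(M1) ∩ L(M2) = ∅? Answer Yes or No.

Converting the expression M2 to a DFA (subset construction, then merging equivalent states) gives the minimal DFA with states {r0, r1, r2, r3, r4, r5, r6, r7}, start state r0, accepting states {r1, r7} and transitions r0: a→r1, b→r2, c→r3; r1: a→r4, b→r5, c→r4; r2: a→r6, b→r2, c→r4; r3: a→r7, b→r4, c→r4; r4: a→r4, b→r4, c→r4; r5: a→r1, b→r2, c→r4; r6: a→r4, b→r5, c→r4; r7: a→r4, b→r4, c→r4.
Exploring the product automaton M1 × M2 from the start pair (q0, r0), following both machines on each input symbol, reaches 12 state pairs: (q0, r0), (q1, r1), (q2, r2), (q0, r3), (q1, r4), (q2, r5), (q0, r6), (q3, r4), (q1, r7), (q2, r4), (q0, r4), (q0, r1).
M1 accepts in {q2, q3} and M2 accepts in {r1, r7}; no reachable pair has both components accepting, so no string drives both machines to acceptance simultaneously and L(M1) ∩ L(M2) = ∅.
So no string is accepted by both, and the intersection is empty.

Yes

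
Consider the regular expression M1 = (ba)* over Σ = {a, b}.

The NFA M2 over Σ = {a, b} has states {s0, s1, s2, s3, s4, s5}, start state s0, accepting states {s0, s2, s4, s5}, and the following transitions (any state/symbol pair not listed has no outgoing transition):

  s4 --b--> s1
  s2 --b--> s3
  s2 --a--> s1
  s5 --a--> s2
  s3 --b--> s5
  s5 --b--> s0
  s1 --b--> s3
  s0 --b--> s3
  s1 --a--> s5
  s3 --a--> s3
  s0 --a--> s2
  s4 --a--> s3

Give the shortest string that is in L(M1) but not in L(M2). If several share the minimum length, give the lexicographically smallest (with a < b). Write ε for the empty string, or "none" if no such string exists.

The string ba is accepted by M1 but not by M2.
No shorter string lies in the difference, and ba is the lexicographically first length-2 string in L(M1) \ L(M2).

ba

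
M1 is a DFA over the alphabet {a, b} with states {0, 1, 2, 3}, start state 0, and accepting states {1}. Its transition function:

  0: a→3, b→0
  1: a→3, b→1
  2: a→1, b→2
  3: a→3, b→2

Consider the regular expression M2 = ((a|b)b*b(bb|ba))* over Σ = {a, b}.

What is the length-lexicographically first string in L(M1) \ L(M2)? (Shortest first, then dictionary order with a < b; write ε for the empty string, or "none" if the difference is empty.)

The string aba is accepted by M1 but not by M2.
No shorter string lies in the difference, and aba is the lexicographically first length-3 string in L(M1) \ L(M2).

aba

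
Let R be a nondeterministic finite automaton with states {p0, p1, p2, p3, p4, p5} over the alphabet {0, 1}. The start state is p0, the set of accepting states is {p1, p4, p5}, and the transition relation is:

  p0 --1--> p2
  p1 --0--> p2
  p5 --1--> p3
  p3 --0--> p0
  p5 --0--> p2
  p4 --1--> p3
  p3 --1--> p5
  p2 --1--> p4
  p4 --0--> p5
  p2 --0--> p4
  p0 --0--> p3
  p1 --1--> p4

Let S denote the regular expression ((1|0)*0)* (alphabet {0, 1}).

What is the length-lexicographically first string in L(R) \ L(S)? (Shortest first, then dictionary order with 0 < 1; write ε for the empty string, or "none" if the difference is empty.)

The string 01 is accepted by R but not by S.
No shorter string lies in the difference, and 01 is the lexicographically first length-2 string in L(R) \ L(S).

01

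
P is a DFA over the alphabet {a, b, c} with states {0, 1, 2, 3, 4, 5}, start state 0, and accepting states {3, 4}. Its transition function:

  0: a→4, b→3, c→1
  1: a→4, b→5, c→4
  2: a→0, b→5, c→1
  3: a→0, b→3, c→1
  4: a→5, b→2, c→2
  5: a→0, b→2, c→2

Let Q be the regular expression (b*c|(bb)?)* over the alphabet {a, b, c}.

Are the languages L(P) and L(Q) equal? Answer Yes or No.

No

The string a is accepted by P but rejected by Q.
So L(P) ≠ L(Q).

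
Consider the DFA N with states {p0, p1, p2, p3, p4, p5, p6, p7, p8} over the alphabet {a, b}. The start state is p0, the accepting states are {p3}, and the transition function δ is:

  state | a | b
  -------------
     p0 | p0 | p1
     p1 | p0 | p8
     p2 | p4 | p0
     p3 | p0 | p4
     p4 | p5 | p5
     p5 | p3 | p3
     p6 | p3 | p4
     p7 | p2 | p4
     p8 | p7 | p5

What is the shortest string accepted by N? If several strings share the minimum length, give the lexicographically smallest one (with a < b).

bbba

A breadth-first search from p0 reaches an accepting state first via the path p0 → p1 → p8 → p5 → p3 on input bbba.
No string of length < 4 is accepted (BFS exhausts all shorter strings without reaching an accepting state), and bbba is the lexicographically least accepting string of length 4.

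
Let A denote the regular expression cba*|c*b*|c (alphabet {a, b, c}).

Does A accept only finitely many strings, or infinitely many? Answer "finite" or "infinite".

The expression contains a Kleene star applied to a subexpression that matches at least one nonempty string, so it matches strings of unbounded length.
Hence L(A) is infinite.

infinite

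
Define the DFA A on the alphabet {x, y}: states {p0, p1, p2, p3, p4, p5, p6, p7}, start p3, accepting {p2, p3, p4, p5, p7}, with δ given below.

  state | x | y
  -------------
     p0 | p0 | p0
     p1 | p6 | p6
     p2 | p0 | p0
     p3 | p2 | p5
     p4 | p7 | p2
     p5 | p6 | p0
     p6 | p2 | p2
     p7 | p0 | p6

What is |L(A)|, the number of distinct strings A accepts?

The useful subgraph on states {p2, p3, p5, p6} is acyclic, so L(A) is finite; the longest accepting path visits 4 useful states, giving maximum string length 3.
Counting accepting paths from p3 by length: 1 of length 0, 2 of length 1, 2 of length 3. Total 5.

5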